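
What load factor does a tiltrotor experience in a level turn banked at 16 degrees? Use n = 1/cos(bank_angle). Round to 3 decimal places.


Step 1: Convert 16 degrees to radians = 0.279253
Step 2: cos(16 deg) = 0.961262
Step 3: n = 1 / 0.961262 = 1.040

1.040


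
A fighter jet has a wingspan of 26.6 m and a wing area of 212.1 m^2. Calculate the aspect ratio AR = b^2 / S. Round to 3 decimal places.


Step 1: b^2 = 26.6^2 = 707.56
Step 2: AR = 707.56 / 212.1 = 3.336

3.336


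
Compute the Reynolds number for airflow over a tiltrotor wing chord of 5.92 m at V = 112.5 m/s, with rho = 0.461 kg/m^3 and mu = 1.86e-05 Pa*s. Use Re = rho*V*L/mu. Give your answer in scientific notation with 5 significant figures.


Step 1: Numerator = rho * V * L = 0.461 * 112.5 * 5.92 = 307.026
Step 2: Re = 307.026 / 1.86e-05
Step 3: Re = 1.6507e+07

1.6507e+07


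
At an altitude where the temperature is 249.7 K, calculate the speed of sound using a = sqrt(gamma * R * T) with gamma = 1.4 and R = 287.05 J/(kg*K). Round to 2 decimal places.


Step 1: gamma * R * T = 1.4 * 287.05 * 249.7 = 100346.939
Step 2: a = sqrt(100346.939) = 316.78 m/s

316.78


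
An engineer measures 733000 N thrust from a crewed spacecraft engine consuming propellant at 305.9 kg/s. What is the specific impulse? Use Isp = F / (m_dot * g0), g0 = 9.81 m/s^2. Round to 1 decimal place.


Step 1: m_dot * g0 = 305.9 * 9.81 = 3000.88
Step 2: Isp = 733000 / 3000.88 = 244.3 s

244.3


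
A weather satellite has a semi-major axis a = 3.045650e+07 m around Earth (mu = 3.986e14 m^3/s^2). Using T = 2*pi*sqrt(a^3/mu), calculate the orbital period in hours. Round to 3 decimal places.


Step 1: a^3 / mu = 2.825140e+22 / 3.986e14 = 7.087657e+07
Step 2: sqrt(7.087657e+07) = 8418.8223 s
Step 3: T = 2*pi * 8418.8223 = 52897.02 s
Step 4: T in hours = 52897.02 / 3600 = 14.694 hours

14.694


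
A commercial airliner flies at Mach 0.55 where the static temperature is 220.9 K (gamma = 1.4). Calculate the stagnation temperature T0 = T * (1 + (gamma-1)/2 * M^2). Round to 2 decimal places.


Step 1: (gamma-1)/2 = 0.2
Step 2: M^2 = 0.3025
Step 3: 1 + 0.2 * 0.3025 = 1.0605
Step 4: T0 = 220.9 * 1.0605 = 234.26 K

234.26


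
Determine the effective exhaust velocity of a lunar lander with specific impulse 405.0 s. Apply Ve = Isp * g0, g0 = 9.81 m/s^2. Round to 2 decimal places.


Step 1: Ve = Isp * g0 = 405.0 * 9.81
Step 2: Ve = 3973.05 m/s

3973.05


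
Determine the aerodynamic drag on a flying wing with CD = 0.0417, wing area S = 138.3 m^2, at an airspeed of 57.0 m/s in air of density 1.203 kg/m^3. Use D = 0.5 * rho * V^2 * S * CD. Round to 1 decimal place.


Step 1: Dynamic pressure q = 0.5 * 1.203 * 57.0^2 = 1954.2735 Pa
Step 2: Drag D = q * S * CD = 1954.2735 * 138.3 * 0.0417
Step 3: D = 11270.5 N

11270.5


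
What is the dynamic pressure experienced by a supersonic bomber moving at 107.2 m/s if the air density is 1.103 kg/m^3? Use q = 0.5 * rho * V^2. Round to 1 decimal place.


Step 1: V^2 = 107.2^2 = 11491.84
Step 2: q = 0.5 * 1.103 * 11491.84
Step 3: q = 6337.7 Pa

6337.7


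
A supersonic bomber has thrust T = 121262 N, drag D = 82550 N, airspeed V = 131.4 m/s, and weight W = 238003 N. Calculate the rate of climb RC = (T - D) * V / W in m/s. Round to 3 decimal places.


Step 1: Excess thrust = T - D = 121262 - 82550 = 38712 N
Step 2: Excess power = 38712 * 131.4 = 5086756.8 W
Step 3: RC = 5086756.8 / 238003 = 21.373 m/s

21.373


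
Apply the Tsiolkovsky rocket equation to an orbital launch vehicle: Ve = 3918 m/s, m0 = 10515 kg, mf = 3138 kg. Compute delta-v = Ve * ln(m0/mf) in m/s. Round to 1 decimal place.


Step 1: Mass ratio m0/mf = 10515 / 3138 = 3.35086
Step 2: ln(3.35086) = 1.209217
Step 3: delta-v = 3918 * 1.209217 = 4737.7 m/s

4737.7


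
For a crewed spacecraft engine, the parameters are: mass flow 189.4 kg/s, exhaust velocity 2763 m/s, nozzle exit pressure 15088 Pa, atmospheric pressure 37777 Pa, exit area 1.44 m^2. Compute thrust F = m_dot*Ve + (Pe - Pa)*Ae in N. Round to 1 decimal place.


Step 1: Momentum thrust = m_dot * Ve = 189.4 * 2763 = 523312.2 N
Step 2: Pressure thrust = (Pe - Pa) * Ae = (15088 - 37777) * 1.44 = -32672.16 N
Step 3: Total thrust F = 523312.2 + -32672.16 = 490640.0 N

490640.0


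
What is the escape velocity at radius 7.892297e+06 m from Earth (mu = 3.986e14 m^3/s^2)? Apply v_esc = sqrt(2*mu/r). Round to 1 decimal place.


Step 1: 2*mu/r = 2 * 3.986e14 / 7.892297e+06 = 101009883.4344
Step 2: v_esc = sqrt(101009883.4344) = 10050.4 m/s

10050.4


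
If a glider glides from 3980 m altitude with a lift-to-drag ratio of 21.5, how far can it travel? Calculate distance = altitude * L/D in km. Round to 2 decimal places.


Step 1: Glide distance = altitude * L/D = 3980 * 21.5 = 85570.0 m
Step 2: Convert to km: 85570.0 / 1000 = 85.57 km

85.57


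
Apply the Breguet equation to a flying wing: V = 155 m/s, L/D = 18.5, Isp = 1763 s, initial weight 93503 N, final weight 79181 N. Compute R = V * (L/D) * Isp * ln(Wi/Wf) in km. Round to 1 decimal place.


Step 1: Coefficient = V * (L/D) * Isp = 155 * 18.5 * 1763 = 5055402.5 m
Step 2: Wi/Wf = 93503 / 79181 = 1.180877
Step 3: ln(1.180877) = 0.166257
Step 4: R = 5055402.5 * 0.166257 = 840496.8 m = 840.5 km

840.5


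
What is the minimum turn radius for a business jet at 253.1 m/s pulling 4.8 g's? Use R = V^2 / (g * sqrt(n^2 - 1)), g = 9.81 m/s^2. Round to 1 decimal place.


Step 1: V^2 = 253.1^2 = 64059.61
Step 2: n^2 - 1 = 4.8^2 - 1 = 22.04
Step 3: sqrt(22.04) = 4.694678
Step 4: R = 64059.61 / (9.81 * 4.694678) = 1390.9 m

1390.9


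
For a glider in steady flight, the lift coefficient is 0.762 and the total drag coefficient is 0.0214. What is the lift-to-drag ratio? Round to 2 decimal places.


Step 1: L/D = CL / CD = 0.762 / 0.0214
Step 2: L/D = 35.61

35.61


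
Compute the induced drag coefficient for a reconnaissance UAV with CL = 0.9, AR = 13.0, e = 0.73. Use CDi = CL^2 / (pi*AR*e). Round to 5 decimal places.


Step 1: CL^2 = 0.9^2 = 0.81
Step 2: pi * AR * e = 3.14159 * 13.0 * 0.73 = 29.813714
Step 3: CDi = 0.81 / 29.813714 = 0.02717

0.02717


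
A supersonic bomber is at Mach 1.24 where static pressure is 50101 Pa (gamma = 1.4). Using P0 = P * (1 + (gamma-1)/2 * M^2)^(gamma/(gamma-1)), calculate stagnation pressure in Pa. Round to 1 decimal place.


Step 1: (gamma-1)/2 * M^2 = 0.2 * 1.5376 = 0.30752
Step 2: 1 + 0.30752 = 1.30752
Step 3: Exponent gamma/(gamma-1) = 3.5
Step 4: P0 = 50101 * 1.30752^3.5 = 128060.6 Pa

128060.6


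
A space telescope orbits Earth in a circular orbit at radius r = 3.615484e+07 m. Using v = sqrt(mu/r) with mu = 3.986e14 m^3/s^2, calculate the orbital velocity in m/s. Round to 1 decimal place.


Step 1: mu / r = 3.986e14 / 3.615484e+07 = 11024803.3182
Step 2: v = sqrt(11024803.3182) = 3320.4 m/s

3320.4


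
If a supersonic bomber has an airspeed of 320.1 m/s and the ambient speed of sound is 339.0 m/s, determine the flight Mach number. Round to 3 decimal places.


Step 1: M = V / a = 320.1 / 339.0
Step 2: M = 0.944

0.944


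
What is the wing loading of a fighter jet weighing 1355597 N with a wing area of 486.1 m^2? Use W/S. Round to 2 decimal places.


Step 1: Wing loading = W / S = 1355597 / 486.1
Step 2: Wing loading = 2788.72 N/m^2

2788.72


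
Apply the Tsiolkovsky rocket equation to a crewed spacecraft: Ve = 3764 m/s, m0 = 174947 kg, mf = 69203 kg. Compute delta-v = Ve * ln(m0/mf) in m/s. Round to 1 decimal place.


Step 1: Mass ratio m0/mf = 174947 / 69203 = 2.528026
Step 2: ln(2.528026) = 0.927439
Step 3: delta-v = 3764 * 0.927439 = 3490.9 m/s

3490.9


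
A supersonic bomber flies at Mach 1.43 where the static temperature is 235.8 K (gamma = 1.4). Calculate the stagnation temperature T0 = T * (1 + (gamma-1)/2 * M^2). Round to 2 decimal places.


Step 1: (gamma-1)/2 = 0.2
Step 2: M^2 = 2.0449
Step 3: 1 + 0.2 * 2.0449 = 1.40898
Step 4: T0 = 235.8 * 1.40898 = 332.24 K

332.24


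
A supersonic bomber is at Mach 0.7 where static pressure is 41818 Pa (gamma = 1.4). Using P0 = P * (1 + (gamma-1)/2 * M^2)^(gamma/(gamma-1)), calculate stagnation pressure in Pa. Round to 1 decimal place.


Step 1: (gamma-1)/2 * M^2 = 0.2 * 0.49 = 0.098
Step 2: 1 + 0.098 = 1.098
Step 3: Exponent gamma/(gamma-1) = 3.5
Step 4: P0 = 41818 * 1.098^3.5 = 58005.8 Pa

58005.8


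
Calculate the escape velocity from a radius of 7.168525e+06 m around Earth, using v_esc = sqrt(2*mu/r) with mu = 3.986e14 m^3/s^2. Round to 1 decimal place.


Step 1: 2*mu/r = 2 * 3.986e14 / 7.168525e+06 = 111208372.7127
Step 2: v_esc = sqrt(111208372.7127) = 10545.5 m/s

10545.5


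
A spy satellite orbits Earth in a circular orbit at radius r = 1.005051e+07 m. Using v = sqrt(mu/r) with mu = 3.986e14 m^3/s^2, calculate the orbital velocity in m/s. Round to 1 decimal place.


Step 1: mu / r = 3.986e14 / 1.005051e+07 = 39659678.9616
Step 2: v = sqrt(39659678.9616) = 6297.6 m/s

6297.6


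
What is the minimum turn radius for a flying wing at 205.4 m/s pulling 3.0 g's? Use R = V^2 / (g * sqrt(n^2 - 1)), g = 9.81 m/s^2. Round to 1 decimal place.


Step 1: V^2 = 205.4^2 = 42189.16
Step 2: n^2 - 1 = 3.0^2 - 1 = 8.0
Step 3: sqrt(8.0) = 2.828427
Step 4: R = 42189.16 / (9.81 * 2.828427) = 1520.5 m

1520.5


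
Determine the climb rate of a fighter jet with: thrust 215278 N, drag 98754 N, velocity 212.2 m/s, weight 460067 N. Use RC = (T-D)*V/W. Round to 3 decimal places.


Step 1: Excess thrust = T - D = 215278 - 98754 = 116524 N
Step 2: Excess power = 116524 * 212.2 = 24726392.8 W
Step 3: RC = 24726392.8 / 460067 = 53.745 m/s

53.745


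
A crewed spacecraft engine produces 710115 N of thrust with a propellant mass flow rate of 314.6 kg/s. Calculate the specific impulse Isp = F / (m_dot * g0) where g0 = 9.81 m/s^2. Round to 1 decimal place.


Step 1: m_dot * g0 = 314.6 * 9.81 = 3086.23
Step 2: Isp = 710115 / 3086.23 = 230.1 s

230.1


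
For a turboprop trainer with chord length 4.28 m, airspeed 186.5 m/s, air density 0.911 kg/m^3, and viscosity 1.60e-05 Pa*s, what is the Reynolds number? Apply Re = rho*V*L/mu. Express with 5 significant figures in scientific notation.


Step 1: Numerator = rho * V * L = 0.911 * 186.5 * 4.28 = 727.17842
Step 2: Re = 727.17842 / 1.60e-05
Step 3: Re = 4.5449e+07

4.5449e+07


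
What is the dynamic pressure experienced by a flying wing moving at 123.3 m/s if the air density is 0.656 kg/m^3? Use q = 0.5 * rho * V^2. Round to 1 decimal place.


Step 1: V^2 = 123.3^2 = 15202.89
Step 2: q = 0.5 * 0.656 * 15202.89
Step 3: q = 4986.5 Pa

4986.5


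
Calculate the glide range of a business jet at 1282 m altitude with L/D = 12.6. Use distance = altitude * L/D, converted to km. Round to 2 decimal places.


Step 1: Glide distance = altitude * L/D = 1282 * 12.6 = 16153.2 m
Step 2: Convert to km: 16153.2 / 1000 = 16.15 km

16.15


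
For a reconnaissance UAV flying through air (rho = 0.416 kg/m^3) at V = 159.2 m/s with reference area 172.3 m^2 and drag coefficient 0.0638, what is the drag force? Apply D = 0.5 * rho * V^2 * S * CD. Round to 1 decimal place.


Step 1: Dynamic pressure q = 0.5 * 0.416 * 159.2^2 = 5271.6851 Pa
Step 2: Drag D = q * S * CD = 5271.6851 * 172.3 * 0.0638
Step 3: D = 57950.3 N

57950.3


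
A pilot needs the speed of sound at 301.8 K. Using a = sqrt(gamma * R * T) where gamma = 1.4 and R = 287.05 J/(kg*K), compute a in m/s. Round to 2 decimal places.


Step 1: gamma * R * T = 1.4 * 287.05 * 301.8 = 121284.366
Step 2: a = sqrt(121284.366) = 348.26 m/s

348.26


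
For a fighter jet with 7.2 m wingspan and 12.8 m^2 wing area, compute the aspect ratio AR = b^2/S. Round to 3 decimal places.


Step 1: b^2 = 7.2^2 = 51.84
Step 2: AR = 51.84 / 12.8 = 4.050

4.050


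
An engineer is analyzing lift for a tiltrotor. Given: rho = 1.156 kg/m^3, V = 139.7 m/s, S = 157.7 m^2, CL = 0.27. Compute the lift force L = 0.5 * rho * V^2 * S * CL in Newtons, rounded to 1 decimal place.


Step 1: Calculate dynamic pressure q = 0.5 * 1.156 * 139.7^2 = 0.5 * 1.156 * 19516.09 = 11280.3 Pa
Step 2: Multiply by wing area and lift coefficient: L = 11280.3 * 157.7 * 0.27
Step 3: L = 1778903.3132 * 0.27 = 480303.9 N

480303.9


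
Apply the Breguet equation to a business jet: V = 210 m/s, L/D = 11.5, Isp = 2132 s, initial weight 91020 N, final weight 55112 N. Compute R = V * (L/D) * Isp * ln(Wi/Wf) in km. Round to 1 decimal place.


Step 1: Coefficient = V * (L/D) * Isp = 210 * 11.5 * 2132 = 5148780.0 m
Step 2: Wi/Wf = 91020 / 55112 = 1.651546
Step 3: ln(1.651546) = 0.501712
Step 4: R = 5148780.0 * 0.501712 = 2583203.6 m = 2583.2 km

2583.2


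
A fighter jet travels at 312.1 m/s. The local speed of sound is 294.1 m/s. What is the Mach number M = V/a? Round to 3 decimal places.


Step 1: M = V / a = 312.1 / 294.1
Step 2: M = 1.061

1.061


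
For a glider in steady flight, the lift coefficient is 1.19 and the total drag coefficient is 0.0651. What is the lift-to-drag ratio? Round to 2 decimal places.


Step 1: L/D = CL / CD = 1.19 / 0.0651
Step 2: L/D = 18.28

18.28


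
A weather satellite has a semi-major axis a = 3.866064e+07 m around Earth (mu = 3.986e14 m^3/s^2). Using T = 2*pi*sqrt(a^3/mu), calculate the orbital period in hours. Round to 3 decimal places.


Step 1: a^3 / mu = 5.778394e+22 / 3.986e14 = 1.449672e+08
Step 2: sqrt(1.449672e+08) = 12040.2336 s
Step 3: T = 2*pi * 12040.2336 = 75651.02 s
Step 4: T in hours = 75651.02 / 3600 = 21.014 hours

21.014


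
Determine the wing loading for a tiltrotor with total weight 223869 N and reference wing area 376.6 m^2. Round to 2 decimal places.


Step 1: Wing loading = W / S = 223869 / 376.6
Step 2: Wing loading = 594.45 N/m^2

594.45


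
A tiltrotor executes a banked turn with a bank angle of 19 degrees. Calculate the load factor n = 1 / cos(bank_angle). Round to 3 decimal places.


Step 1: Convert 19 degrees to radians = 0.331613
Step 2: cos(19 deg) = 0.945519
Step 3: n = 1 / 0.945519 = 1.058

1.058


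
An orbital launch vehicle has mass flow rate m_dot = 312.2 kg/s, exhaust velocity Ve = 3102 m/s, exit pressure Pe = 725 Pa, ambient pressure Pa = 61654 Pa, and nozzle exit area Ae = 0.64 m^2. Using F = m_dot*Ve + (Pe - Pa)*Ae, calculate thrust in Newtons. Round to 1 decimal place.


Step 1: Momentum thrust = m_dot * Ve = 312.2 * 3102 = 968444.4 N
Step 2: Pressure thrust = (Pe - Pa) * Ae = (725 - 61654) * 0.64 = -38994.56 N
Step 3: Total thrust F = 968444.4 + -38994.56 = 929449.8 N

929449.8


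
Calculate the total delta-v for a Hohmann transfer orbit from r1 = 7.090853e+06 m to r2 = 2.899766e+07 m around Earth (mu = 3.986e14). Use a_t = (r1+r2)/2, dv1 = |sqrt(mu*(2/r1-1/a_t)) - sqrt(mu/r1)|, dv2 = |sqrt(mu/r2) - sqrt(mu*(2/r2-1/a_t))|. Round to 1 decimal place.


Step 1: Transfer semi-major axis a_t = (7.090853e+06 + 2.899766e+07) / 2 = 1.804426e+07 m
Step 2: v1 (circular at r1) = sqrt(mu/r1) = 7497.55 m/s
Step 3: v_t1 = sqrt(mu*(2/r1 - 1/a_t)) = 9504.55 m/s
Step 4: dv1 = |9504.55 - 7497.55| = 2007.0 m/s
Step 5: v2 (circular at r2) = 3707.55 m/s, v_t2 = 2324.16 m/s
Step 6: dv2 = |3707.55 - 2324.16| = 1383.39 m/s
Step 7: Total delta-v = 2007.0 + 1383.39 = 3390.4 m/s

3390.4


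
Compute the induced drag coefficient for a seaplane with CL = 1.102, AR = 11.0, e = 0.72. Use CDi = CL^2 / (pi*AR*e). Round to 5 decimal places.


Step 1: CL^2 = 1.102^2 = 1.214404
Step 2: pi * AR * e = 3.14159 * 11.0 * 0.72 = 24.881414
Step 3: CDi = 1.214404 / 24.881414 = 0.04881

0.04881


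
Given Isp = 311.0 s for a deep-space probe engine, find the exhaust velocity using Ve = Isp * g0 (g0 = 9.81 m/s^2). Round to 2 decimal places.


Step 1: Ve = Isp * g0 = 311.0 * 9.81
Step 2: Ve = 3050.91 m/s

3050.91


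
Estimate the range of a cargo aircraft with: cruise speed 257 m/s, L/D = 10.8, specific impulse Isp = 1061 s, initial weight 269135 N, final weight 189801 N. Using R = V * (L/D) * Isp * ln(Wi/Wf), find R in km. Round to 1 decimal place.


Step 1: Coefficient = V * (L/D) * Isp = 257 * 10.8 * 1061 = 2944911.6 m
Step 2: Wi/Wf = 269135 / 189801 = 1.417985
Step 3: ln(1.417985) = 0.349237
Step 4: R = 2944911.6 * 0.349237 = 1028472.0 m = 1028.5 km

1028.5


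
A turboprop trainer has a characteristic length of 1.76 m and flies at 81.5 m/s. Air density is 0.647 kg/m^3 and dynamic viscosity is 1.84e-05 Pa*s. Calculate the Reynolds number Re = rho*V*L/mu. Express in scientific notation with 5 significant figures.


Step 1: Numerator = rho * V * L = 0.647 * 81.5 * 1.76 = 92.80568
Step 2: Re = 92.80568 / 1.84e-05
Step 3: Re = 5.0438e+06

5.0438e+06


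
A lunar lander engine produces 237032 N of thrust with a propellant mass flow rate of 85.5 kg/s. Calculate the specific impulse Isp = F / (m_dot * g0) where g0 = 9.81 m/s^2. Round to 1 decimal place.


Step 1: m_dot * g0 = 85.5 * 9.81 = 838.75
Step 2: Isp = 237032 / 838.75 = 282.6 s

282.6


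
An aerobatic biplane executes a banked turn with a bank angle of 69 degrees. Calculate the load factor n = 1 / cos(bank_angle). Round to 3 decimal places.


Step 1: Convert 69 degrees to radians = 1.204277
Step 2: cos(69 deg) = 0.358368
Step 3: n = 1 / 0.358368 = 2.790

2.790


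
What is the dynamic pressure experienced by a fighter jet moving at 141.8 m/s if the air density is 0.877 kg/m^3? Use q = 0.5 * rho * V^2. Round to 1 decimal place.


Step 1: V^2 = 141.8^2 = 20107.24
Step 2: q = 0.5 * 0.877 * 20107.24
Step 3: q = 8817.0 Pa

8817.0


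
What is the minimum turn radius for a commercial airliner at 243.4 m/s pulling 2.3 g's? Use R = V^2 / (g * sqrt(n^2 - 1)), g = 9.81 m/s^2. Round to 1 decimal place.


Step 1: V^2 = 243.4^2 = 59243.56
Step 2: n^2 - 1 = 2.3^2 - 1 = 4.29
Step 3: sqrt(4.29) = 2.071232
Step 4: R = 59243.56 / (9.81 * 2.071232) = 2915.7 m

2915.7


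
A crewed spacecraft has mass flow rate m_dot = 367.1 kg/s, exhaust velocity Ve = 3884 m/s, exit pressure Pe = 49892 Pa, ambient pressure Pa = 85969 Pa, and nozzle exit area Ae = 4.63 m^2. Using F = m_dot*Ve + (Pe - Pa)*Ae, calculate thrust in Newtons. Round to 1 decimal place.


Step 1: Momentum thrust = m_dot * Ve = 367.1 * 3884 = 1425816.4 N
Step 2: Pressure thrust = (Pe - Pa) * Ae = (49892 - 85969) * 4.63 = -167036.51 N
Step 3: Total thrust F = 1425816.4 + -167036.51 = 1258779.9 N

1258779.9


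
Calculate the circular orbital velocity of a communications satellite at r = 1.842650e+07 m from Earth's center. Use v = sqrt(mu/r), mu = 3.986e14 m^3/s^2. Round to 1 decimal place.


Step 1: mu / r = 3.986e14 / 1.842650e+07 = 21631888.8557
Step 2: v = sqrt(21631888.8557) = 4651.0 m/s

4651.0


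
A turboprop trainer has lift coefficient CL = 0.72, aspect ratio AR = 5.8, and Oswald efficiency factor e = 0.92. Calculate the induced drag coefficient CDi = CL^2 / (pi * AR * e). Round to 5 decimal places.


Step 1: CL^2 = 0.72^2 = 0.5184
Step 2: pi * AR * e = 3.14159 * 5.8 * 0.92 = 16.763538
Step 3: CDi = 0.5184 / 16.763538 = 0.03092

0.03092


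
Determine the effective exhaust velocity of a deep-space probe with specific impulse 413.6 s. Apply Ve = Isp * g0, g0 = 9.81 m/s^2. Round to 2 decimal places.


Step 1: Ve = Isp * g0 = 413.6 * 9.81
Step 2: Ve = 4057.42 m/s

4057.42


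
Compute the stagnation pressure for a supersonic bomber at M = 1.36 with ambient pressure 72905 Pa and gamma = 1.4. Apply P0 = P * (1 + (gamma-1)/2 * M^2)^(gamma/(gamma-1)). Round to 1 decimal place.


Step 1: (gamma-1)/2 * M^2 = 0.2 * 1.8496 = 0.36992
Step 2: 1 + 0.36992 = 1.36992
Step 3: Exponent gamma/(gamma-1) = 3.5
Step 4: P0 = 72905 * 1.36992^3.5 = 219376.7 Pa

219376.7


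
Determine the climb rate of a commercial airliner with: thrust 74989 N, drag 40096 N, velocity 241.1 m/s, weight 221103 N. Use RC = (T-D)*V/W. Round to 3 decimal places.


Step 1: Excess thrust = T - D = 74989 - 40096 = 34893 N
Step 2: Excess power = 34893 * 241.1 = 8412702.3 W
Step 3: RC = 8412702.3 / 221103 = 38.049 m/s

38.049


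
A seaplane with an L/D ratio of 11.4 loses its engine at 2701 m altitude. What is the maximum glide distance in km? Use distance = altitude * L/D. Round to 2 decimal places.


Step 1: Glide distance = altitude * L/D = 2701 * 11.4 = 30791.4 m
Step 2: Convert to km: 30791.4 / 1000 = 30.79 km

30.79


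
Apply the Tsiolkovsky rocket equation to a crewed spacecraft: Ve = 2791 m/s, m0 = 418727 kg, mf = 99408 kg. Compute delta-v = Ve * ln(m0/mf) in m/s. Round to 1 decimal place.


Step 1: Mass ratio m0/mf = 418727 / 99408 = 4.212206
Step 2: ln(4.212206) = 1.437987
Step 3: delta-v = 2791 * 1.437987 = 4013.4 m/s

4013.4


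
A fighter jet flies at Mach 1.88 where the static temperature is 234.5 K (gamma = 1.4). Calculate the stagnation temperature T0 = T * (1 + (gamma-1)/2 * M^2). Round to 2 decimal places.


Step 1: (gamma-1)/2 = 0.2
Step 2: M^2 = 3.5344
Step 3: 1 + 0.2 * 3.5344 = 1.70688
Step 4: T0 = 234.5 * 1.70688 = 400.26 K

400.26


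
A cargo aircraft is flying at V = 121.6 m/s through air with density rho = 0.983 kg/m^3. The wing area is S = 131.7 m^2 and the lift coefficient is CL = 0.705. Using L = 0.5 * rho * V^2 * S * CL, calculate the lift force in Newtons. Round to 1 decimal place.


Step 1: Calculate dynamic pressure q = 0.5 * 0.983 * 121.6^2 = 0.5 * 0.983 * 14786.56 = 7267.5942 Pa
Step 2: Multiply by wing area and lift coefficient: L = 7267.5942 * 131.7 * 0.705
Step 3: L = 957142.1614 * 0.705 = 674785.2 N

674785.2


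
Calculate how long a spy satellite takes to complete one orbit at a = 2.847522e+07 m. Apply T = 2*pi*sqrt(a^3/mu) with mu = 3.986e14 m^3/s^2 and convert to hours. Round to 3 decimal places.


Step 1: a^3 / mu = 2.308879e+22 / 3.986e14 = 5.792472e+07
Step 2: sqrt(5.792472e+07) = 7610.8294 s
Step 3: T = 2*pi * 7610.8294 = 47820.25 s
Step 4: T in hours = 47820.25 / 3600 = 13.283 hours

13.283


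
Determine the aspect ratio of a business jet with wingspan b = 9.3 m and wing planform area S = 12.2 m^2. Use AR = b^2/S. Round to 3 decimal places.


Step 1: b^2 = 9.3^2 = 86.49
Step 2: AR = 86.49 / 12.2 = 7.089

7.089


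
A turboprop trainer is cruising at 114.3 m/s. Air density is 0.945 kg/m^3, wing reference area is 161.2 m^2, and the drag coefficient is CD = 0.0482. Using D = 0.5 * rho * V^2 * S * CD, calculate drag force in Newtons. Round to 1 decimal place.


Step 1: Dynamic pressure q = 0.5 * 0.945 * 114.3^2 = 6172.9715 Pa
Step 2: Drag D = q * S * CD = 6172.9715 * 161.2 * 0.0482
Step 3: D = 47963.0 N

47963.0


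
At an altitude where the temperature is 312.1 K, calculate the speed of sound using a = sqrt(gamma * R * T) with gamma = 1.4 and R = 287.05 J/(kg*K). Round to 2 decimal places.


Step 1: gamma * R * T = 1.4 * 287.05 * 312.1 = 125423.627
Step 2: a = sqrt(125423.627) = 354.15 m/s

354.15


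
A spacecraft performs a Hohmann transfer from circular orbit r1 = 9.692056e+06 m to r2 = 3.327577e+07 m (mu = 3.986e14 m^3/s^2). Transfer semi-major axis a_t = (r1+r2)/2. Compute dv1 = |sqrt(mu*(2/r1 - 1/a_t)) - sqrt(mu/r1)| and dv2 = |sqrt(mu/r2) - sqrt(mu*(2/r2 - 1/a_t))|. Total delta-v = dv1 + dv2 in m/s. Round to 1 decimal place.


Step 1: Transfer semi-major axis a_t = (9.692056e+06 + 3.327577e+07) / 2 = 2.148391e+07 m
Step 2: v1 (circular at r1) = sqrt(mu/r1) = 6412.99 m/s
Step 3: v_t1 = sqrt(mu*(2/r1 - 1/a_t)) = 7981.2 m/s
Step 4: dv1 = |7981.2 - 6412.99| = 1568.21 m/s
Step 5: v2 (circular at r2) = 3461.02 m/s, v_t2 = 2324.64 m/s
Step 6: dv2 = |3461.02 - 2324.64| = 1136.38 m/s
Step 7: Total delta-v = 1568.21 + 1136.38 = 2704.6 m/s

2704.6


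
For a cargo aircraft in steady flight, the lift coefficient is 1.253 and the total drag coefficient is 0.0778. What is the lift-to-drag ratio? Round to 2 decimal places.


Step 1: L/D = CL / CD = 1.253 / 0.0778
Step 2: L/D = 16.11

16.11


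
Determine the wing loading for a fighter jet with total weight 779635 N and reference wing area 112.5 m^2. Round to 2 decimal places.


Step 1: Wing loading = W / S = 779635 / 112.5
Step 2: Wing loading = 6930.09 N/m^2

6930.09


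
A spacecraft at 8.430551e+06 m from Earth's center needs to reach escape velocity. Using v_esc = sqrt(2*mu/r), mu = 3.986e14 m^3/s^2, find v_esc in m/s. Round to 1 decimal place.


Step 1: 2*mu/r = 2 * 3.986e14 / 8.430551e+06 = 94560841.8714
Step 2: v_esc = sqrt(94560841.8714) = 9724.2 m/s

9724.2


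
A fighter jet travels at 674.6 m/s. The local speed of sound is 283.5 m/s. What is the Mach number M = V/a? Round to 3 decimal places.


Step 1: M = V / a = 674.6 / 283.5
Step 2: M = 2.380

2.380


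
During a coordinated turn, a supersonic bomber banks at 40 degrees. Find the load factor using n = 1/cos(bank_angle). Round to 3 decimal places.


Step 1: Convert 40 degrees to radians = 0.698132
Step 2: cos(40 deg) = 0.766044
Step 3: n = 1 / 0.766044 = 1.305

1.305


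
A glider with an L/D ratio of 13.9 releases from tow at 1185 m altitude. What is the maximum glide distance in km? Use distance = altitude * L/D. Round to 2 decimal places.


Step 1: Glide distance = altitude * L/D = 1185 * 13.9 = 16471.5 m
Step 2: Convert to km: 16471.5 / 1000 = 16.47 km

16.47


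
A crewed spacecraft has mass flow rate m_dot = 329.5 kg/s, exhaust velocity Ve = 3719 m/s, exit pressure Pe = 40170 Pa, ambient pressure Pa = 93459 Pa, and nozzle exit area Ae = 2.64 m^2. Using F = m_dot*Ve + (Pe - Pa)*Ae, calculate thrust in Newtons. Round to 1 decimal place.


Step 1: Momentum thrust = m_dot * Ve = 329.5 * 3719 = 1225410.5 N
Step 2: Pressure thrust = (Pe - Pa) * Ae = (40170 - 93459) * 2.64 = -140682.96 N
Step 3: Total thrust F = 1225410.5 + -140682.96 = 1084727.5 N

1084727.5


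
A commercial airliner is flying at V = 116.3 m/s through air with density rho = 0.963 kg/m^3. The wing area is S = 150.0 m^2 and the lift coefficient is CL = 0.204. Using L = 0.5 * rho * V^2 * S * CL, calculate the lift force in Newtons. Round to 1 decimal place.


Step 1: Calculate dynamic pressure q = 0.5 * 0.963 * 116.3^2 = 0.5 * 0.963 * 13525.69 = 6512.6197 Pa
Step 2: Multiply by wing area and lift coefficient: L = 6512.6197 * 150.0 * 0.204
Step 3: L = 976892.9602 * 0.204 = 199286.2 N

199286.2


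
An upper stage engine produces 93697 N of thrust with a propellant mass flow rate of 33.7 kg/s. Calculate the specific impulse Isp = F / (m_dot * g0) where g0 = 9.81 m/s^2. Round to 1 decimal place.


Step 1: m_dot * g0 = 33.7 * 9.81 = 330.6
Step 2: Isp = 93697 / 330.6 = 283.4 s

283.4


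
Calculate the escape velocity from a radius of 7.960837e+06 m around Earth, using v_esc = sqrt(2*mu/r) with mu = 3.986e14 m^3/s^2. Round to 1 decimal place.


Step 1: 2*mu/r = 2 * 3.986e14 / 7.960837e+06 = 100140223.9488
Step 2: v_esc = sqrt(100140223.9488) = 10007.0 m/s

10007.0


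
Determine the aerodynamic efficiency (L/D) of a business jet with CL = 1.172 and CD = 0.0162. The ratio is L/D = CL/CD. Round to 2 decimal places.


Step 1: L/D = CL / CD = 1.172 / 0.0162
Step 2: L/D = 72.35

72.35


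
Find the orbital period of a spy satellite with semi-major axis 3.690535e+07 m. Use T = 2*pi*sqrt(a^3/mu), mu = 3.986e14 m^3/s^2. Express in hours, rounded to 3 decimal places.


Step 1: a^3 / mu = 5.026527e+22 / 3.986e14 = 1.261045e+08
Step 2: sqrt(1.261045e+08) = 11229.6274 s
Step 3: T = 2*pi * 11229.6274 = 70557.83 s
Step 4: T in hours = 70557.83 / 3600 = 19.599 hours

19.599


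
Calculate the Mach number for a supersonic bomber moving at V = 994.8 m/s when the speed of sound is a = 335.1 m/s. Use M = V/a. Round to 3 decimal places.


Step 1: M = V / a = 994.8 / 335.1
Step 2: M = 2.969

2.969


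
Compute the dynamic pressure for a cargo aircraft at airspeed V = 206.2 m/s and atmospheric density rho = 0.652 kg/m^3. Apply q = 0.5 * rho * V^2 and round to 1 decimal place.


Step 1: V^2 = 206.2^2 = 42518.44
Step 2: q = 0.5 * 0.652 * 42518.44
Step 3: q = 13861.0 Pa

13861.0


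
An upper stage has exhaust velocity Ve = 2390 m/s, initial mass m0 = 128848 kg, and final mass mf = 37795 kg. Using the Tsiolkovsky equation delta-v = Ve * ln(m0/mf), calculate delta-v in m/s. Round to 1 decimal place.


Step 1: Mass ratio m0/mf = 128848 / 37795 = 3.409128
Step 2: ln(3.409128) = 1.226457
Step 3: delta-v = 2390 * 1.226457 = 2931.2 m/s

2931.2


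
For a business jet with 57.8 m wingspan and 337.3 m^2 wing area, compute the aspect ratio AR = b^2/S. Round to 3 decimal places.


Step 1: b^2 = 57.8^2 = 3340.84
Step 2: AR = 3340.84 / 337.3 = 9.905

9.905


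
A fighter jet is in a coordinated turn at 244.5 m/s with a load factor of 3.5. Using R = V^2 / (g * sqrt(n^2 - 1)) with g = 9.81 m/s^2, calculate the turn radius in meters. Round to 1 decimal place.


Step 1: V^2 = 244.5^2 = 59780.25
Step 2: n^2 - 1 = 3.5^2 - 1 = 11.25
Step 3: sqrt(11.25) = 3.354102
Step 4: R = 59780.25 / (9.81 * 3.354102) = 1816.8 m

1816.8


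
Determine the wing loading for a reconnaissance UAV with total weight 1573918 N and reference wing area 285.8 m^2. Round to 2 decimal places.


Step 1: Wing loading = W / S = 1573918 / 285.8
Step 2: Wing loading = 5507.06 N/m^2

5507.06


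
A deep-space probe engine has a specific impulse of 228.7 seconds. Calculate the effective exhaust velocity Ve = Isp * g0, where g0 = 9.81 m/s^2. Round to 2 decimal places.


Step 1: Ve = Isp * g0 = 228.7 * 9.81
Step 2: Ve = 2243.55 m/s

2243.55


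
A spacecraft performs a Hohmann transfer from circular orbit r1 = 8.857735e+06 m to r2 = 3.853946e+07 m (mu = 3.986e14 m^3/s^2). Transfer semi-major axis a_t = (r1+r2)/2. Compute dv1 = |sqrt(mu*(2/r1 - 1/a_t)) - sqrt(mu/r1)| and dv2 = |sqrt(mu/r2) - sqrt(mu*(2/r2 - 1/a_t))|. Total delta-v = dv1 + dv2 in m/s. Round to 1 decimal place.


Step 1: Transfer semi-major axis a_t = (8.857735e+06 + 3.853946e+07) / 2 = 2.369860e+07 m
Step 2: v1 (circular at r1) = sqrt(mu/r1) = 6708.22 m/s
Step 3: v_t1 = sqrt(mu*(2/r1 - 1/a_t)) = 8554.58 m/s
Step 4: dv1 = |8554.58 - 6708.22| = 1846.36 m/s
Step 5: v2 (circular at r2) = 3216.0 m/s, v_t2 = 1966.15 m/s
Step 6: dv2 = |3216.0 - 1966.15| = 1249.85 m/s
Step 7: Total delta-v = 1846.36 + 1249.85 = 3096.2 m/s

3096.2


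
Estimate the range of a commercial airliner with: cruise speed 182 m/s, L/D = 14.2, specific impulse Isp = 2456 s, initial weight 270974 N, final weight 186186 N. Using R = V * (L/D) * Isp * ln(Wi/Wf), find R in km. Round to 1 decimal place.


Step 1: Coefficient = V * (L/D) * Isp = 182 * 14.2 * 2456 = 6347286.4 m
Step 2: Wi/Wf = 270974 / 186186 = 1.455394
Step 3: ln(1.455394) = 0.375277
Step 4: R = 6347286.4 * 0.375277 = 2381988.7 m = 2382.0 km

2382.0


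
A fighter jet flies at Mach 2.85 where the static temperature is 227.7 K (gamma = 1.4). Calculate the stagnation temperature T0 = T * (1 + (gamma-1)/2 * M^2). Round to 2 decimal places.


Step 1: (gamma-1)/2 = 0.2
Step 2: M^2 = 8.1225
Step 3: 1 + 0.2 * 8.1225 = 2.6245
Step 4: T0 = 227.7 * 2.6245 = 597.60 K

597.60


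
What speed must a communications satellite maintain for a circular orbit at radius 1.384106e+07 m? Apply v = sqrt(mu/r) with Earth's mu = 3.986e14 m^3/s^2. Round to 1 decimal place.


Step 1: mu / r = 3.986e14 / 1.384106e+07 = 28798372.379
Step 2: v = sqrt(28798372.379) = 5366.4 m/s

5366.4


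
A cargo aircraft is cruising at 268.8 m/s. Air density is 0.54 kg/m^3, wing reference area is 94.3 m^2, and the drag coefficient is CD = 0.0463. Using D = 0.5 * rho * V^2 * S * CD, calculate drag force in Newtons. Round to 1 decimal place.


Step 1: Dynamic pressure q = 0.5 * 0.54 * 268.8^2 = 19508.4288 Pa
Step 2: Drag D = q * S * CD = 19508.4288 * 94.3 * 0.0463
Step 3: D = 85175.6 N

85175.6


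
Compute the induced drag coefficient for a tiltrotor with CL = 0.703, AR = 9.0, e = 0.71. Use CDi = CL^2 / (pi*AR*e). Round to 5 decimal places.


Step 1: CL^2 = 0.703^2 = 0.494209
Step 2: pi * AR * e = 3.14159 * 9.0 * 0.71 = 20.074777
Step 3: CDi = 0.494209 / 20.074777 = 0.02462

0.02462


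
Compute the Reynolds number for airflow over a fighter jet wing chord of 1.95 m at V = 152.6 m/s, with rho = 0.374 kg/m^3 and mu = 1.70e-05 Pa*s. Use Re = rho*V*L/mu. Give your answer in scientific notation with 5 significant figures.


Step 1: Numerator = rho * V * L = 0.374 * 152.6 * 1.95 = 111.29118
Step 2: Re = 111.29118 / 1.70e-05
Step 3: Re = 6.5465e+06

6.5465e+06


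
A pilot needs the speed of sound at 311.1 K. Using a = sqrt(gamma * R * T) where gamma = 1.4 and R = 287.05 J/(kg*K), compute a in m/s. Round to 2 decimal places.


Step 1: gamma * R * T = 1.4 * 287.05 * 311.1 = 125021.757
Step 2: a = sqrt(125021.757) = 353.58 m/s

353.58


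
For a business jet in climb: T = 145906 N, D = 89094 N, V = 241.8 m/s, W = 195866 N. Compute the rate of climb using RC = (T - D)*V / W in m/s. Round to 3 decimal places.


Step 1: Excess thrust = T - D = 145906 - 89094 = 56812 N
Step 2: Excess power = 56812 * 241.8 = 13737141.6 W
Step 3: RC = 13737141.6 / 195866 = 70.135 m/s

70.135


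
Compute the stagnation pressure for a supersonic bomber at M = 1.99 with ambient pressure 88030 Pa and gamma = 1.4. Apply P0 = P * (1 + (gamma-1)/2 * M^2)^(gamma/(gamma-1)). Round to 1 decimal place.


Step 1: (gamma-1)/2 * M^2 = 0.2 * 3.9601 = 0.79202
Step 2: 1 + 0.79202 = 1.79202
Step 3: Exponent gamma/(gamma-1) = 3.5
Step 4: P0 = 88030 * 1.79202^3.5 = 678157.7 Pa

678157.7


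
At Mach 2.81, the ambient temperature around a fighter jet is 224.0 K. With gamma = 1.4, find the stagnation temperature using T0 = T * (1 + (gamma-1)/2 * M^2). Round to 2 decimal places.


Step 1: (gamma-1)/2 = 0.2
Step 2: M^2 = 7.8961
Step 3: 1 + 0.2 * 7.8961 = 2.57922
Step 4: T0 = 224.0 * 2.57922 = 577.75 K

577.75


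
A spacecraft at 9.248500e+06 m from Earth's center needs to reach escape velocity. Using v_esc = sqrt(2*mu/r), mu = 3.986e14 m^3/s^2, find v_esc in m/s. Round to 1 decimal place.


Step 1: 2*mu/r = 2 * 3.986e14 / 9.248500e+06 = 86197761.7992
Step 2: v_esc = sqrt(86197761.7992) = 9284.3 m/s

9284.3


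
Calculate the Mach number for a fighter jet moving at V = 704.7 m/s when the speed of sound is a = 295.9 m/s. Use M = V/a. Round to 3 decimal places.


Step 1: M = V / a = 704.7 / 295.9
Step 2: M = 2.382

2.382


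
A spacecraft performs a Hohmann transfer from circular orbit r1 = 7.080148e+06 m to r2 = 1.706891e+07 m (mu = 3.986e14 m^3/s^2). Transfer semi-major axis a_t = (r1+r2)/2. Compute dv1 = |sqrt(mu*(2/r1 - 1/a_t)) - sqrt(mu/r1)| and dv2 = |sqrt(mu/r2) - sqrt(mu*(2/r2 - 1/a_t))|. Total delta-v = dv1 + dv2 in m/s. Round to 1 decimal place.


Step 1: Transfer semi-major axis a_t = (7.080148e+06 + 1.706891e+07) / 2 = 1.207453e+07 m
Step 2: v1 (circular at r1) = sqrt(mu/r1) = 7503.22 m/s
Step 3: v_t1 = sqrt(mu*(2/r1 - 1/a_t)) = 8921.04 m/s
Step 4: dv1 = |8921.04 - 7503.22| = 1417.82 m/s
Step 5: v2 (circular at r2) = 4832.43 m/s, v_t2 = 3700.43 m/s
Step 6: dv2 = |4832.43 - 3700.43| = 1132.01 m/s
Step 7: Total delta-v = 1417.82 + 1132.01 = 2549.8 m/s

2549.8


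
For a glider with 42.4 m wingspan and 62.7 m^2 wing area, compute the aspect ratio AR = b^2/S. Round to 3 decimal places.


Step 1: b^2 = 42.4^2 = 1797.76
Step 2: AR = 1797.76 / 62.7 = 28.672

28.672


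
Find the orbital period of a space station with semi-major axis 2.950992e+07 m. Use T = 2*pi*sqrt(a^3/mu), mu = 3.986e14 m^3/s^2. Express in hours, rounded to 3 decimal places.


Step 1: a^3 / mu = 2.569828e+22 / 3.986e14 = 6.447136e+07
Step 2: sqrt(6.447136e+07) = 8029.4057 s
Step 3: T = 2*pi * 8029.4057 = 50450.24 s
Step 4: T in hours = 50450.24 / 3600 = 14.014 hours

14.014


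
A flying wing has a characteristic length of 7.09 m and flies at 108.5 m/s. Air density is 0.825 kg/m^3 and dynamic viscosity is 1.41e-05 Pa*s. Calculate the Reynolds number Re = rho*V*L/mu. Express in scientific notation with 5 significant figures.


Step 1: Numerator = rho * V * L = 0.825 * 108.5 * 7.09 = 634.643625
Step 2: Re = 634.643625 / 1.41e-05
Step 3: Re = 4.5010e+07

4.5010e+07


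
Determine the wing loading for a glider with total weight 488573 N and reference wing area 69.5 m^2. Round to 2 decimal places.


Step 1: Wing loading = W / S = 488573 / 69.5
Step 2: Wing loading = 7029.83 N/m^2

7029.83


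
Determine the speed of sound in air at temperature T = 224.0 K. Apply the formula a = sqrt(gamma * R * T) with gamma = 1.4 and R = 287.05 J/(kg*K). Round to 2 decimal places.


Step 1: gamma * R * T = 1.4 * 287.05 * 224.0 = 90018.88
Step 2: a = sqrt(90018.88) = 300.03 m/s

300.03


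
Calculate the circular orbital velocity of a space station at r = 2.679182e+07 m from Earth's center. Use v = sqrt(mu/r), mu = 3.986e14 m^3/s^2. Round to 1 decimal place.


Step 1: mu / r = 3.986e14 / 2.679182e+07 = 14877675.3502
Step 2: v = sqrt(14877675.3502) = 3857.2 m/s

3857.2


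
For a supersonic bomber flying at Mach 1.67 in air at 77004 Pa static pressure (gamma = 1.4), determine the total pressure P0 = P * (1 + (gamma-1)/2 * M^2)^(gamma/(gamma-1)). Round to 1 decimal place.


Step 1: (gamma-1)/2 * M^2 = 0.2 * 2.7889 = 0.55778
Step 2: 1 + 0.55778 = 1.55778
Step 3: Exponent gamma/(gamma-1) = 3.5
Step 4: P0 = 77004 * 1.55778^3.5 = 363316.2 Pa

363316.2


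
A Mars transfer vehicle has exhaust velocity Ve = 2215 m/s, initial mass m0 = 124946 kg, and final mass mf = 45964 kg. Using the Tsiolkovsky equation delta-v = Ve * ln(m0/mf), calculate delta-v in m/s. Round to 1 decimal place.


Step 1: Mass ratio m0/mf = 124946 / 45964 = 2.718345
Step 2: ln(2.718345) = 1.000023
Step 3: delta-v = 2215 * 1.000023 = 2215.1 m/s

2215.1


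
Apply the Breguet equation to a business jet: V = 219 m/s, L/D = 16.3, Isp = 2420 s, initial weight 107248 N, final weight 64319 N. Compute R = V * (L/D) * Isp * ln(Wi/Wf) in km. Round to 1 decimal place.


Step 1: Coefficient = V * (L/D) * Isp = 219 * 16.3 * 2420 = 8638674.0 m
Step 2: Wi/Wf = 107248 / 64319 = 1.667439
Step 3: ln(1.667439) = 0.511289
Step 4: R = 8638674.0 * 0.511289 = 4416857.5 m = 4416.9 km

4416.9


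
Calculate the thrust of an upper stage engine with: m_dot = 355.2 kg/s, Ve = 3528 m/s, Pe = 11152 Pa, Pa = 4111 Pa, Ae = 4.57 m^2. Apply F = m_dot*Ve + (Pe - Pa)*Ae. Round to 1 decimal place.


Step 1: Momentum thrust = m_dot * Ve = 355.2 * 3528 = 1253145.6 N
Step 2: Pressure thrust = (Pe - Pa) * Ae = (11152 - 4111) * 4.57 = 32177.37 N
Step 3: Total thrust F = 1253145.6 + 32177.37 = 1285323.0 N

1285323.0


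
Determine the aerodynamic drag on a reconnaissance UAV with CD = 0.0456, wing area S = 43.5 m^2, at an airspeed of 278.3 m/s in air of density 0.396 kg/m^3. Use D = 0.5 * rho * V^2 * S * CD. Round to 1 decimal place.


Step 1: Dynamic pressure q = 0.5 * 0.396 * 278.3^2 = 15335.2762 Pa
Step 2: Drag D = q * S * CD = 15335.2762 * 43.5 * 0.0456
Step 3: D = 30419.1 N

30419.1


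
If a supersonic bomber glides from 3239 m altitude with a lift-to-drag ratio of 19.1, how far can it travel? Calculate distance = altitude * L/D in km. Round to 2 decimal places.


Step 1: Glide distance = altitude * L/D = 3239 * 19.1 = 61864.9 m
Step 2: Convert to km: 61864.9 / 1000 = 61.86 km

61.86


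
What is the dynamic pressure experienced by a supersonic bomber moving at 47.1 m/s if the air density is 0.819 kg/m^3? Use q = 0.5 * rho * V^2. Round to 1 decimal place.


Step 1: V^2 = 47.1^2 = 2218.41
Step 2: q = 0.5 * 0.819 * 2218.41
Step 3: q = 908.4 Pa

908.4


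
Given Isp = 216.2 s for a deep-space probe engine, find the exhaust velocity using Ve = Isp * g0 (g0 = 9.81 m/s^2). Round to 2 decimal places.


Step 1: Ve = Isp * g0 = 216.2 * 9.81
Step 2: Ve = 2120.92 m/s

2120.92


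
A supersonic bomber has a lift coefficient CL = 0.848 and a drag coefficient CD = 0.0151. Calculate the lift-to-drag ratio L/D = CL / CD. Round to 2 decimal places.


Step 1: L/D = CL / CD = 0.848 / 0.0151
Step 2: L/D = 56.16

56.16


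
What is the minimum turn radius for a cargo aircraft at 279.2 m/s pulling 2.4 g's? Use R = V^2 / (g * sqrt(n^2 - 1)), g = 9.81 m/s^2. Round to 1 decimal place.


Step 1: V^2 = 279.2^2 = 77952.64
Step 2: n^2 - 1 = 2.4^2 - 1 = 4.76
Step 3: sqrt(4.76) = 2.181742
Step 4: R = 77952.64 / (9.81 * 2.181742) = 3642.2 m

3642.2
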